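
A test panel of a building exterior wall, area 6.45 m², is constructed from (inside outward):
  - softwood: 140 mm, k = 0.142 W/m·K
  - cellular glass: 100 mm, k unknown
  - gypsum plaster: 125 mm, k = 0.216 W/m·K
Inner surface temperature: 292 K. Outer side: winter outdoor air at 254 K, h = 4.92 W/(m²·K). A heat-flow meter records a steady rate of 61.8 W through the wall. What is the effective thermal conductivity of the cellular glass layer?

k ≈ 0.0455 W/(m·K)

Series thermal resistances:
R_softwood = L/(kA) = 0.14/(0.142×6.45) = 0.1529 K/W
R_gypsum plaster = L/(kA) = 0.125/(0.216×6.45) = 0.08972 K/W
R_outer film = 1/(h_o·A) = 1/(4.92×6.45) = 0.03151 K/W
Sum of known resistances R_other = 0.2741 K/W
Total R = ΔT/Q = 38/61.8 = 0.6149 K/W
R_cellular glass = R_total − R_other = 0.3408 K/W
k = L/(R·A) = 0.1/(0.3408×6.45)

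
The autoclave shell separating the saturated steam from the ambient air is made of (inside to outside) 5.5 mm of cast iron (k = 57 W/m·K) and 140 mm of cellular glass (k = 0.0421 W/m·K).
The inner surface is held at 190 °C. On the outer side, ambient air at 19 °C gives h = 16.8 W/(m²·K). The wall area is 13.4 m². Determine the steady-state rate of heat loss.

Using the resistance-network approach (series):
R_cast iron = L/(kA) = 0.0055/(57×13.4) = 7.201×10^-6 K/W
R_cellular glass = L/(kA) = 0.14/(0.0421×13.4) = 0.2482 K/W
R_outer film = 1/(h_o·A) = 1/(16.8×13.4) = 0.004442 K/W
R_total = 0.2526 K/W
Q = ΔT / R_total = 171 / 0.2526

Q ≈ 677 W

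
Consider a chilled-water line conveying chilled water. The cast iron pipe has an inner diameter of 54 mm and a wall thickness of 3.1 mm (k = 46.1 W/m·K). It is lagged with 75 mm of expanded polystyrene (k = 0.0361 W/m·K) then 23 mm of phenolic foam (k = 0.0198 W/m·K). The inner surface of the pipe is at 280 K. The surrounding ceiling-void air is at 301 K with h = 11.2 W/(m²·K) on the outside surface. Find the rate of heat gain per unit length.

q′ ≈ 2.91 W/m

Radial resistances (cylindrical: R_cond = ln(r_o/r_i)/(2πkL), R_conv = 1/(h·2πrL)):
R_cast iron pipe wall = ln(30.1/27)/(2π×46.1×1) = 3.752×10^-4 K/W
R_expanded polystyrene = ln(105.1/30.1)/(2π×0.0361×1) = 5.513 K/W
R_phenolic foam = ln(128.1/105.1)/(2π×0.0198×1) = 1.591 K/W
R_outer film = 1/(h_o·2πr_oL) = 1/(11.2×2π×0.1281×1) = 0.1109 K/W
R_total = 7.215 K/W
Q = ΔT/R_total = 21/7.215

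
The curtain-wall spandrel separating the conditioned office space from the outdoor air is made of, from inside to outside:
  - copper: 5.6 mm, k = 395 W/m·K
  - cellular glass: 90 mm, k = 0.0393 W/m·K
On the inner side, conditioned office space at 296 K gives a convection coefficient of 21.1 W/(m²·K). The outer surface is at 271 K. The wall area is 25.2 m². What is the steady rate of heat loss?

Q ≈ 270 W

Treating each layer as a thermal resistance in series:
R_inner film = 1/(h_i·A) = 1/(21.1×25.2) = 0.001881 K/W
R_copper = L/(kA) = 0.0056/(395×25.2) = 5.626×10^-7 K/W
R_cellular glass = L/(kA) = 0.09/(0.0393×25.2) = 0.09088 K/W
R_total = 0.09276 K/W
Q = ΔT / R_total = 25 / 0.09276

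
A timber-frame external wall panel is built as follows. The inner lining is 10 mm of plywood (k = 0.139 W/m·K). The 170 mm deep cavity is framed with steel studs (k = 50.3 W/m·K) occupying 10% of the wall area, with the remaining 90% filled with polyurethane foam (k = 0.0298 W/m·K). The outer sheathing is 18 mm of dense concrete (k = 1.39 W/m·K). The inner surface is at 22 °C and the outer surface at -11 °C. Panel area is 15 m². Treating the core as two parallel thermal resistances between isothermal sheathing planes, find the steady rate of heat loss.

Sheathing layers in series; stud and cavity paths in parallel between them.
R_inner = 0.01/(0.139×15) = 0.004796 K/W
R_stud  = 0.17/(50.3×0.1×15) = 0.002253 K/W
R_cav   = 0.17/(0.0298×0.9×15) = 0.4226 K/W
1/R_core = 1/R_stud + 1/R_cav → R_core = 0.002241 K/W
R_outer = 0.018/(1.39×15) = 8.633×10^-4 K/W
R_total = 0.007901 K/W
Q = ΔT/R_total = 33/0.007901

Q ≈ 4180 W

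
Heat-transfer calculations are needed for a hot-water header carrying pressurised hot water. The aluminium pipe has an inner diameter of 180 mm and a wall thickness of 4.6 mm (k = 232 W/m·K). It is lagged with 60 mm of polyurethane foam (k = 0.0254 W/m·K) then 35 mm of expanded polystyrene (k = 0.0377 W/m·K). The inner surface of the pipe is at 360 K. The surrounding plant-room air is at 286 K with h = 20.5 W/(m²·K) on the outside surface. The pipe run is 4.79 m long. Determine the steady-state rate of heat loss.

Treating each annulus and film as a series resistance:
R_aluminium pipe wall = ln(94.6/90)/(2π×232×4.79) = 7.139×10^-6 K/W
R_polyurethane foam = ln(154.6/94.6)/(2π×0.0254×4.79) = 0.6425 K/W
R_expanded polystyrene = ln(189.6/154.6)/(2π×0.0377×4.79) = 0.1799 K/W
R_outer film = 1/(h_o·2πr_oL) = 1/(20.5×2π×0.1896×4.79) = 0.008549 K/W
R_total = 0.8309 K/W
Q = ΔT/R_total = 74/0.8309

Q ≈ 89.1 W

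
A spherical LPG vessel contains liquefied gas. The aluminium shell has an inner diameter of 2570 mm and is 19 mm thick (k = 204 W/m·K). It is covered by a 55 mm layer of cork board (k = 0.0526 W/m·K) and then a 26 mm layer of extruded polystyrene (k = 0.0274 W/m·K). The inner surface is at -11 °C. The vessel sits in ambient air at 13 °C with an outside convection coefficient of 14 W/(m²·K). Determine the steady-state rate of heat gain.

Q ≈ 267 W

Radial (spherical) resistances in series:
R_aluminium shell = (1/1.285 − 1/1.304)/(4π×204) = 4.423×10^-6 K/W
R_cork board = (1/1.304 − 1/1.359)/(4π×0.0526) = 0.04695 K/W
R_extruded polystyrene = (1/1.359 − 1/1.385)/(4π×0.0274) = 0.04012 K/W
R_outer film = 1/(h·4πr_o²) = 1/(14×4π×1.385²) = 0.002963 K/W
R_total = 0.09004 K/W
Q = ΔT/R_total = 24/0.09004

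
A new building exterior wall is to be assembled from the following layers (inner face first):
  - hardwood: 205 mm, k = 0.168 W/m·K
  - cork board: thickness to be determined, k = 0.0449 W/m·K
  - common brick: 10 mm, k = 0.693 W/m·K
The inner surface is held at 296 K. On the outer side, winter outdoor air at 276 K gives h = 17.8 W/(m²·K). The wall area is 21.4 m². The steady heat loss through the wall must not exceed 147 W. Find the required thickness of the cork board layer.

Thermal resistances in series:
R_hardwood = L/(kA) = 0.205/(0.168×21.4) = 0.05702 K/W
R_common brick = L/(kA) = 0.01/(0.693×21.4) = 6.743×10^-4 K/W
R_outer film = 1/(h_o·A) = 1/(17.8×21.4) = 0.002625 K/W
Sum of the known resistances R_other = 0.06032 K/W
Required total resistance R_tot = ΔT/Q_allow = 20/147 = 0.1361 K/W
R_cork board = R_tot − R_other = 0.07573 K/W
L = R·k·A = 0.07573×0.0449×21.4

L ≈ 72.8 mm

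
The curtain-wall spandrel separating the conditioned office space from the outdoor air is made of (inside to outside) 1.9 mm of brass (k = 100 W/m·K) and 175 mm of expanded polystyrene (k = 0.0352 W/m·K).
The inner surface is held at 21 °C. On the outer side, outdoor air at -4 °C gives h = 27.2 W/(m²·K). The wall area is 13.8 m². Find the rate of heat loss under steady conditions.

Q ≈ 68.9 W

Thermal resistances in series:
R_brass = L/(kA) = 0.0019/(100×13.8) = 1.377×10^-6 K/W
R_expanded polystyrene = L/(kA) = 0.175/(0.0352×13.8) = 0.3603 K/W
R_outer film = 1/(h_o·A) = 1/(27.2×13.8) = 0.002664 K/W
R_total = 0.3629 K/W
Q = ΔT / R_total = 25 / 0.3629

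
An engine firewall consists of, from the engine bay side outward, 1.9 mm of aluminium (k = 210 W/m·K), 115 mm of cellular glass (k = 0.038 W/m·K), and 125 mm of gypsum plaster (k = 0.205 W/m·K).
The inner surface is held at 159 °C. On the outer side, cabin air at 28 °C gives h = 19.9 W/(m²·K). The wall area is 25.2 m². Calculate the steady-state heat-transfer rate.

Model the wall as resistances in series:
R_aluminium = L/(kA) = 0.0019/(210×25.2) = 3.59×10^-7 K/W
R_cellular glass = L/(kA) = 0.115/(0.038×25.2) = 0.1201 K/W
R_gypsum plaster = L/(kA) = 0.125/(0.205×25.2) = 0.0242 K/W
R_outer film = 1/(h_o·A) = 1/(19.9×25.2) = 0.001994 K/W
R_total = 0.1463 K/W
Q = ΔT / R_total = 131 / 0.1463

Q ≈ 896 W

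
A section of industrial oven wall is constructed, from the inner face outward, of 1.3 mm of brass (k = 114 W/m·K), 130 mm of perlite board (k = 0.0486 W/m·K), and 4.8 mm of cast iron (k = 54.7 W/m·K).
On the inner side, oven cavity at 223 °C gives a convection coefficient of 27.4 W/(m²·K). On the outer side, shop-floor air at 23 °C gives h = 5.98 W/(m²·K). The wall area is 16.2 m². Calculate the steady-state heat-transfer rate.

Q ≈ 1130 W

Model the wall as resistances in series:
R_inner film = 1/(h_i·A) = 1/(27.4×16.2) = 0.002253 K/W
R_brass = L/(kA) = 0.0013/(114×16.2) = 7.039×10^-7 K/W
R_perlite board = L/(kA) = 0.13/(0.0486×16.2) = 0.1651 K/W
R_cast iron = L/(kA) = 0.0048/(54.7×16.2) = 5.417×10^-6 K/W
R_outer film = 1/(h_o·A) = 1/(5.98×16.2) = 0.01032 K/W
R_total = 0.1777 K/W
Q = ΔT / R_total = 200 / 0.1777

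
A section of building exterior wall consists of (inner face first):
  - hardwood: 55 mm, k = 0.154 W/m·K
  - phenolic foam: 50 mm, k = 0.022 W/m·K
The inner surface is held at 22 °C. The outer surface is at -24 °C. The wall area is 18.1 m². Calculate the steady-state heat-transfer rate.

Series thermal resistances:
R_hardwood = L/(kA) = 0.055/(0.154×18.1) = 0.01973 K/W
R_phenolic foam = L/(kA) = 0.05/(0.022×18.1) = 0.1256 K/W
R_total = 0.1453 K/W
Q = ΔT / R_total = 46 / 0.1453

Q ≈ 317 W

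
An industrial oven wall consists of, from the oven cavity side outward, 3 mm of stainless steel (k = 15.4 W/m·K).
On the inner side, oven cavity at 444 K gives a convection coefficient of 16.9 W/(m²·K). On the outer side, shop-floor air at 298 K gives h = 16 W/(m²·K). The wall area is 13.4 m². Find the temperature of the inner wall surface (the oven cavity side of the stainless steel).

Using the resistance-network approach (series):
R_inner film = 1/(h_i·A) = 1/(16.9×13.4) = 0.004416 K/W
R_stainless steel = L/(kA) = 0.003/(15.4×13.4) = 1.454×10^-5 K/W
R_outer film = 1/(h_o·A) = 1/(16×13.4) = 0.004664 K/W
R_total = 0.009095 K/W;  Q = ΔT/R_total = 146/0.009095 = 16050 W
T_interface = T_inner − Q·ΣR(inner→interface) = 444 − 16100×0.004416

T ≈ 373 K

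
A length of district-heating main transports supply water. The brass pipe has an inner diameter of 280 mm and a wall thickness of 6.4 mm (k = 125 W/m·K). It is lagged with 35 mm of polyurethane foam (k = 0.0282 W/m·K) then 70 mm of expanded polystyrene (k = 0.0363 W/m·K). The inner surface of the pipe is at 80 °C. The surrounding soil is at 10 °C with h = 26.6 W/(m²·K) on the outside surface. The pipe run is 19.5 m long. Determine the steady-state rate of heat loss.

For a radial system each layer contributes R = ln(r_out/r_in)/(2πkL); films add R = 1/(hA).
R_brass pipe wall = ln(146.4/140)/(2π×125×19.5) = 2.919×10^-6 K/W
R_polyurethane foam = ln(181.4/146.4)/(2π×0.0282×19.5) = 0.06204 K/W
R_expanded polystyrene = ln(251.4/181.4)/(2π×0.0363×19.5) = 0.07338 K/W
R_outer film = 1/(h_o·2πr_oL) = 1/(26.6×2π×0.2514×19.5) = 0.001221 K/W
R_total = 0.1366 K/W
Q = ΔT/R_total = 70/0.1366

Q ≈ 512 W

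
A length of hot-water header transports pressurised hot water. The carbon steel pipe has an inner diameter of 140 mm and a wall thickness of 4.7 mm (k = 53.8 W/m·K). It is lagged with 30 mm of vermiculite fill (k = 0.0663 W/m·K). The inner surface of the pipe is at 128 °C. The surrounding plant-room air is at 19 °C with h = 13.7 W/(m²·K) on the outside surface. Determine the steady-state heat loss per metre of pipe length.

Cylindrical conduction, so R = ln(r₂/r₁)/(2πkL) per layer, in series:
R_carbon steel pipe wall = ln(74.7/70)/(2π×53.8×1) = 1.922×10^-4 K/W
R_vermiculite fill = ln(104.7/74.7)/(2π×0.0663×1) = 0.8105 K/W
R_outer film = 1/(h_o·2πr_oL) = 1/(13.7×2π×0.1047×1) = 0.111 K/W
R_total = 0.9216 K/W
Q = ΔT/R_total = 109/0.9216

q′ ≈ 118 W/m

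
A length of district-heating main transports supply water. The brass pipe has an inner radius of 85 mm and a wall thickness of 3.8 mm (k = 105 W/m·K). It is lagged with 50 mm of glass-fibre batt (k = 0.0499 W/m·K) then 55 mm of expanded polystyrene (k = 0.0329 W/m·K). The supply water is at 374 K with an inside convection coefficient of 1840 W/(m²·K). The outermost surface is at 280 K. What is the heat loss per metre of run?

For a radial system each layer contributes R = ln(r_out/r_in)/(2πkL); films add R = 1/(hA).
R_inner film = 1/(h_i·2πr₁L) = 1/(1840×2π×0.085×1) = 0.001018 K/W
R_brass pipe wall = ln(88.8/85)/(2π×105×1) = 6.629×10^-5 K/W
R_glass-fibre batt = ln(138.8/88.8)/(2π×0.0499×1) = 1.425 K/W
R_expanded polystyrene = ln(193.8/138.8)/(2π×0.0329×1) = 1.615 K/W
R_total = 3.04 K/W
Q = ΔT/R_total = 94/3.04

q′ ≈ 30.9 W/m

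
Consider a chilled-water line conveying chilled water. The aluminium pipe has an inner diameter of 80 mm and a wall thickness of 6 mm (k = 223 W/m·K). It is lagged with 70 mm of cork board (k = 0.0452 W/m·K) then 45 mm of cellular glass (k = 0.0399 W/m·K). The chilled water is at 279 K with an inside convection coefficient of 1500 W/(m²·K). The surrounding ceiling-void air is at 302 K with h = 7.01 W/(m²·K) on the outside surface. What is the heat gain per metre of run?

Cylindrical conduction, so R = ln(r₂/r₁)/(2πkL) per layer, in series:
R_inner film = 1/(h_i·2πr₁L) = 1/(1500×2π×0.04×1) = 0.002653 K/W
R_aluminium pipe wall = ln(46/40)/(2π×223×1) = 9.975×10^-5 K/W
R_cork board = ln(116/46)/(2π×0.0452×1) = 3.257 K/W
R_cellular glass = ln(161/116)/(2π×0.0399×1) = 1.308 K/W
R_outer film = 1/(h_o·2πr_oL) = 1/(7.01×2π×0.161×1) = 0.141 K/W
R_total = 4.708 K/W
Q = ΔT/R_total = 23/4.708

q′ ≈ 4.89 W/m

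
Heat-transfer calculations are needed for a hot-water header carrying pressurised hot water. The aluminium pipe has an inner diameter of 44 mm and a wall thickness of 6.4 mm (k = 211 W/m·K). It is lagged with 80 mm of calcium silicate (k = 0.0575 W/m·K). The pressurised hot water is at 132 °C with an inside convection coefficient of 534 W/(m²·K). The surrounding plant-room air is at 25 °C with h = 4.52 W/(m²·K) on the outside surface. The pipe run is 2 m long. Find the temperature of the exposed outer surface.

Treating each annulus and film as a series resistance:
R_inner film = 1/(h_i·2πr₁L) = 1/(534×2π×0.022×2) = 0.006774 K/W
R_aluminium pipe wall = ln(28.4/22)/(2π×211×2) = 9.63×10^-5 K/W
R_calcium silicate = ln(108.4/28.4)/(2π×0.0575×2) = 1.854 K/W
R_outer film = 1/(h_o·2πr_oL) = 1/(4.52×2π×0.1084×2) = 0.1624 K/W
R_total = 2.023 K/W
Q = ΔT/R_total = 107/2.023
Q = 52.9 W
T_interface = T_inner − Q·ΣR(inner→interface) = 132 − 52.9×1.861

T ≈ 33.6 °C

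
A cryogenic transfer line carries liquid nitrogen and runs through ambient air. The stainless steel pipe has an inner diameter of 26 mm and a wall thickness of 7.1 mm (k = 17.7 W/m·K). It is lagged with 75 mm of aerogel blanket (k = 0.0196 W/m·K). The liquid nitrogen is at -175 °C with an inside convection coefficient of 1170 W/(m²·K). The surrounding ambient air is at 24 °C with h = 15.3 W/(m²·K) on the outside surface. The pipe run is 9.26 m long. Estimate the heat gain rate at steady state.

Q ≈ 145 W

Per-layer cylindrical resistances, series-summed:
R_inner film = 1/(h_i·2πr₁L) = 1/(1170×2π×0.013×9.26) = 0.00113 K/W
R_stainless steel pipe wall = ln(20.1/13)/(2π×17.7×9.26) = 4.231×10^-4 K/W
R_aerogel blanket = ln(95.1/20.1)/(2π×0.0196×9.26) = 1.363 K/W
R_outer film = 1/(h_o·2πr_oL) = 1/(15.3×2π×0.0951×9.26) = 0.01181 K/W
R_total = 1.376 K/W
Q = ΔT/R_total = 199/1.376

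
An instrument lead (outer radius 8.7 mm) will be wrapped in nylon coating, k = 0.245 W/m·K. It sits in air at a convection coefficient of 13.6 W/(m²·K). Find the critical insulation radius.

For a cylinder r_cr = k/h = 0.245/13.6
r_cr = 18 mm; since the bare radius (8.7 mm) is below r_cr, adding a thin layer of insulation will *increase* heat loss.

r_cr ≈ 18 mm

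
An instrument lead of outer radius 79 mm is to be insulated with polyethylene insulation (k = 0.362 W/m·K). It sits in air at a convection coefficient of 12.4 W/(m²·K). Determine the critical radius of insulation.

r_cr ≈ 29.2 mm

For a cylinder r_cr = k/h = 0.362/12.4
r_cr = 29.2 mm; since the bare radius (79 mm) is above r_cr, any added insulation will reduce heat loss.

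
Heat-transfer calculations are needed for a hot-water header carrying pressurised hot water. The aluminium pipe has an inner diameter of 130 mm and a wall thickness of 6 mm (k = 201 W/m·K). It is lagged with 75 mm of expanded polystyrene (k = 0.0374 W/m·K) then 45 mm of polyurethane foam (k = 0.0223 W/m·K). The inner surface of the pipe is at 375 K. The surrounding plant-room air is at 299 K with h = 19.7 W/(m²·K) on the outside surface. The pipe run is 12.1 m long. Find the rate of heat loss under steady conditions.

Cylindrical conduction, so R = ln(r₂/r₁)/(2πkL) per layer, in series:
R_aluminium pipe wall = ln(71/65)/(2π×201×12.1) = 5.778×10^-6 K/W
R_expanded polystyrene = ln(146/71)/(2π×0.0374×12.1) = 0.2535 K/W
R_polyurethane foam = ln(191/146)/(2π×0.0223×12.1) = 0.1585 K/W
R_outer film = 1/(h_o·2πr_oL) = 1/(19.7×2π×0.191×12.1) = 0.003496 K/W
R_total = 0.4155 K/W
Q = ΔT/R_total = 76/0.4155

Q ≈ 183 W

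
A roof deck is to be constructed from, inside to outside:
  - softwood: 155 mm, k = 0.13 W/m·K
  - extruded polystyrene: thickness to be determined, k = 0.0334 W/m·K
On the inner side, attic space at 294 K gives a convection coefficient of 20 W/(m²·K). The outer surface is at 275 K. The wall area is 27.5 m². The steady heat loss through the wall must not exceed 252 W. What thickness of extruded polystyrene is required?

L ≈ 27.8 mm

Using the resistance-network approach (series):
R_inner film = 1/(h_i·A) = 1/(20×27.5) = 0.001818 K/W
R_softwood = L/(kA) = 0.155/(0.13×27.5) = 0.04336 K/W
Sum of the known resistances R_other = 0.04517 K/W
Required total resistance R_tot = ΔT/Q_allow = 19/252 = 0.0754 K/W
R_extruded polystyrene = R_tot − R_other = 0.03022 K/W
L = R·k·A = 0.03022×0.0334×27.5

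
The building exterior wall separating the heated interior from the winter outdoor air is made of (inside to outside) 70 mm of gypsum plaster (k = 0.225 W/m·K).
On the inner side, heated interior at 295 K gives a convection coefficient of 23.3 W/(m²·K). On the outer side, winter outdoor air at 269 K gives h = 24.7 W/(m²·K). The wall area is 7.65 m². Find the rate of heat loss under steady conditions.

Model the wall as resistances in series:
R_inner film = 1/(h_i·A) = 1/(23.3×7.65) = 0.00561 K/W
R_gypsum plaster = L/(kA) = 0.07/(0.225×7.65) = 0.04067 K/W
R_outer film = 1/(h_o·A) = 1/(24.7×7.65) = 0.005292 K/W
R_total = 0.05157 K/W
Q = ΔT / R_total = 26 / 0.05157

Q ≈ 504 W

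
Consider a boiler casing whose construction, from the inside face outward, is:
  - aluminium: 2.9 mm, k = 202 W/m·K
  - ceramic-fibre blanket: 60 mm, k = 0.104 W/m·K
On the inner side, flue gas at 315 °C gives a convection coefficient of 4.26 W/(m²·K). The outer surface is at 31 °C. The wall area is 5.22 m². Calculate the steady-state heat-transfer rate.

Model the wall as resistances in series:
R_inner film = 1/(h_i·A) = 1/(4.26×5.22) = 0.04497 K/W
R_aluminium = L/(kA) = 0.0029/(202×5.22) = 2.75×10^-6 K/W
R_ceramic-fibre blanket = L/(kA) = 0.06/(0.104×5.22) = 0.1105 K/W
R_total = 0.1555 K/W
Q = ΔT / R_total = 284 / 0.1555

Q ≈ 1830 W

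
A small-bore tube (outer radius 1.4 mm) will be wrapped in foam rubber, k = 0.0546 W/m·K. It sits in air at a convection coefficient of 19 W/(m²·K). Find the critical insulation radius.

r_cr ≈ 2.87 mm

For a cylinder r_cr = k/h = 0.0546/19
r_cr = 2.87 mm; since the bare radius (1.4 mm) is below r_cr, adding a thin layer of insulation will *increase* heat loss.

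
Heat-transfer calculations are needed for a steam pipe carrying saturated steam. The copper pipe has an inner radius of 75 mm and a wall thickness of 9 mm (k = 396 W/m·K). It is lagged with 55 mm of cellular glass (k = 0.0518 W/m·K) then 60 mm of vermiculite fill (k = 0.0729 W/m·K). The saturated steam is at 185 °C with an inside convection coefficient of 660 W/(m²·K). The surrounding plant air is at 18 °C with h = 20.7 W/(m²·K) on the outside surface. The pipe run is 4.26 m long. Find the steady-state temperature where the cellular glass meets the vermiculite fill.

Treating each annulus and film as a series resistance:
R_inner film = 1/(h_i·2πr₁L) = 1/(660×2π×0.075×4.26) = 7.548×10^-4 K/W
R_copper pipe wall = ln(84/75)/(2π×396×4.26) = 1.069×10^-5 K/W
R_cellular glass = ln(139/84)/(2π×0.0518×4.26) = 0.3633 K/W
R_vermiculite fill = ln(199/139)/(2π×0.0729×4.26) = 0.1839 K/W
R_outer film = 1/(h_o·2πr_oL) = 1/(20.7×2π×0.199×4.26) = 0.00907 K/W
R_total = 0.557 K/W
Q = ΔT/R_total = 167/0.557
Q = 300 W
T_interface = T_inner − Q·ΣR(inner→interface) = 185 − 300×0.364

T ≈ 75.9 °C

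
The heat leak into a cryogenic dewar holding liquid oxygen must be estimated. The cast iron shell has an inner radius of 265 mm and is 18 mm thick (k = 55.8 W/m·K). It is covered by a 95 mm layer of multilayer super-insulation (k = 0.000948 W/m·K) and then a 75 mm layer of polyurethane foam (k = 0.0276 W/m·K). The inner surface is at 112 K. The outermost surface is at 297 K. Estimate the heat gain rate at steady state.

Q ≈ 2.44 W

Spherical conduction: R = (1/r_in − 1/r_out)/(4πk) per layer; series-sum.
R_cast iron shell = (1/0.265 − 1/0.283)/(4π×55.8) = 3.423×10^-4 K/W
R_multilayer super-insulation = (1/0.283 − 1/0.378)/(4π×0.000948) = 74.55 K/W
R_polyurethane foam = (1/0.378 − 1/0.453)/(4π×0.0276) = 1.263 K/W
R_total = 75.81 K/W
Q = ΔT/R_total = 185/75.81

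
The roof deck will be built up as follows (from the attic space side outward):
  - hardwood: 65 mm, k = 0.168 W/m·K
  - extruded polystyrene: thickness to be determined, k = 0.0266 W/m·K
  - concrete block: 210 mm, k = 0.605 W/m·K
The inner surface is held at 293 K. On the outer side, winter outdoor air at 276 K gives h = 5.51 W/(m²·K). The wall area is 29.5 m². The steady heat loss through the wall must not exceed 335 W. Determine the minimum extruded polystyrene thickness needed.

Model the wall as resistances in series:
R_hardwood = L/(kA) = 0.065/(0.168×29.5) = 0.01312 K/W
R_concrete block = L/(kA) = 0.21/(0.605×29.5) = 0.01177 K/W
R_outer film = 1/(h_o·A) = 1/(5.51×29.5) = 0.006152 K/W
Sum of the known resistances R_other = 0.03103 K/W
Required total resistance R_tot = ΔT/Q_allow = 17/335 = 0.05075 K/W
R_extruded polystyrene = R_tot − R_other = 0.01971 K/W
L = R·k·A = 0.01971×0.0266×29.5

L ≈ 15.5 mm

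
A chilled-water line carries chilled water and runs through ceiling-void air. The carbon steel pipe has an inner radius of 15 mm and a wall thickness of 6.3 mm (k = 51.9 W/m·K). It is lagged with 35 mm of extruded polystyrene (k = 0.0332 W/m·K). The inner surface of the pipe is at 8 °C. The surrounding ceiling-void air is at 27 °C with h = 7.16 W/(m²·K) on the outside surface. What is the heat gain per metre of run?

q′ ≈ 3.76 W/m

Radial resistances (cylindrical: R_cond = ln(r_o/r_i)/(2πkL), R_conv = 1/(h·2πrL)):
R_carbon steel pipe wall = ln(21.3/15)/(2π×51.9×1) = 0.001075 K/W
R_extruded polystyrene = ln(56.3/21.3)/(2π×0.0332×1) = 4.66 K/W
R_outer film = 1/(h_o·2πr_oL) = 1/(7.16×2π×0.0563×1) = 0.3948 K/W
R_total = 5.055 K/W
Q = ΔT/R_total = 19/5.055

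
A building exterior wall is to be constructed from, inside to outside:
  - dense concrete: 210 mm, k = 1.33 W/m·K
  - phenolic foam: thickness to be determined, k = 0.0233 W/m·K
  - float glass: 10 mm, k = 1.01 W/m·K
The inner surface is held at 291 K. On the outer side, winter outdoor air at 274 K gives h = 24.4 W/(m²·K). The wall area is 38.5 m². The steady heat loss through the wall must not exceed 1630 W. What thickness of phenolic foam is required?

Treating each layer as a thermal resistance in series:
R_dense concrete = L/(kA) = 0.21/(1.33×38.5) = 0.004101 K/W
R_float glass = L/(kA) = 0.01/(1.01×38.5) = 2.572×10^-4 K/W
R_outer film = 1/(h_o·A) = 1/(24.4×38.5) = 0.001065 K/W
Sum of the known resistances R_other = 0.005423 K/W
Required total resistance R_tot = ΔT/Q_allow = 17/1630 = 0.01043 K/W
R_phenolic foam = R_tot − R_other = 0.005007 K/W
L = R·k·A = 0.005007×0.0233×38.5

L ≈ 4.49 mm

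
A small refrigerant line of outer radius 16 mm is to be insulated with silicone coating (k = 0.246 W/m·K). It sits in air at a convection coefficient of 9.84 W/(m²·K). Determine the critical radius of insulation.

For a cylinder r_cr = k/h = 0.246/9.84
r_cr = 25 mm; since the bare radius (16 mm) is below r_cr, adding a thin layer of insulation will *increase* heat loss.

r_cr ≈ 25 mm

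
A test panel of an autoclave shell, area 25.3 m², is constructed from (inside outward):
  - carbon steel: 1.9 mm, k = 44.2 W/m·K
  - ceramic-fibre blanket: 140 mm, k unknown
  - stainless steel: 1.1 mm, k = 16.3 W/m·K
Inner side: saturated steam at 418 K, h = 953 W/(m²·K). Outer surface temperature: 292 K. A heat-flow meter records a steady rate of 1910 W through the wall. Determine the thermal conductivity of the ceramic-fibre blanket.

Treating each layer as a thermal resistance in series:
R_inner film = 1/(h_i·A) = 1/(953×25.3) = 4.148×10^-5 K/W
R_carbon steel = L/(kA) = 0.0019/(44.2×25.3) = 1.699×10^-6 K/W
R_stainless steel = L/(kA) = 0.0011/(16.3×25.3) = 2.667×10^-6 K/W
Sum of known resistances R_other = 4.584×10^-5 K/W
Total R = ΔT/Q = 126/1910 = 0.06597 K/W
R_ceramic-fibre blanket = R_total − R_other = 0.06592 K/W
k = L/(R·A) = 0.14/(0.06592×25.3)

k ≈ 0.0839 W/(m·K)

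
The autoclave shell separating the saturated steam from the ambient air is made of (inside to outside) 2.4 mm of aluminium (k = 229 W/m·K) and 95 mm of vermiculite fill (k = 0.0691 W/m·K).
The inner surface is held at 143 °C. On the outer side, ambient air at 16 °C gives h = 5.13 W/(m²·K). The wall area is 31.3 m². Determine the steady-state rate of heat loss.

Q ≈ 2530 W

Thermal resistances in series:
R_aluminium = L/(kA) = 0.0024/(229×31.3) = 3.348×10^-7 K/W
R_vermiculite fill = L/(kA) = 0.095/(0.0691×31.3) = 0.04392 K/W
R_outer film = 1/(h_o·A) = 1/(5.13×31.3) = 0.006228 K/W
R_total = 0.05015 K/W
Q = ΔT / R_total = 127 / 0.05015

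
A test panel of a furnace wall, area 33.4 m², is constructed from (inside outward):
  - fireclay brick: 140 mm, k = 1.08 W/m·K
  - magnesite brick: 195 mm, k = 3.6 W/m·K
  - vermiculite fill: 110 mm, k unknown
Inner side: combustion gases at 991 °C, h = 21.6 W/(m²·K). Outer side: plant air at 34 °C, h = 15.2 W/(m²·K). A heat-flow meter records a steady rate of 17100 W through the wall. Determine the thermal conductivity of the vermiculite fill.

Series thermal resistances:
R_inner film = 1/(h_i·A) = 1/(21.6×33.4) = 0.001386 K/W
R_fireclay brick = L/(kA) = 0.14/(1.08×33.4) = 0.003881 K/W
R_magnesite brick = L/(kA) = 0.195/(3.6×33.4) = 0.001622 K/W
R_outer film = 1/(h_o·A) = 1/(15.2×33.4) = 0.00197 K/W
Sum of known resistances R_other = 0.008859 K/W
Total R = ΔT/Q = 957/17100 = 0.05596 K/W
R_vermiculite fill = R_total − R_other = 0.04711 K/W
k = L/(R·A) = 0.11/(0.04711×33.4)

k ≈ 0.0699 W/(m·K)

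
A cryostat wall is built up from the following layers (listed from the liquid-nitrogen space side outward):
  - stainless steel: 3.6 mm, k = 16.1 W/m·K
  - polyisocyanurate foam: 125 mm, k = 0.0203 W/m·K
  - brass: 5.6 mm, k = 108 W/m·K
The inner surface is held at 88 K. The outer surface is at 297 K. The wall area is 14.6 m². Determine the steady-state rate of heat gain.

Treating each layer as a thermal resistance in series:
R_stainless steel = L/(kA) = 0.0036/(16.1×14.6) = 1.532×10^-5 K/W
R_polyisocyanurate foam = L/(kA) = 0.125/(0.0203×14.6) = 0.4218 K/W
R_brass = L/(kA) = 0.0056/(108×14.6) = 3.551×10^-6 K/W
R_total = 0.4218 K/W
Q = ΔT / R_total = 209 / 0.4218

Q ≈ 496 W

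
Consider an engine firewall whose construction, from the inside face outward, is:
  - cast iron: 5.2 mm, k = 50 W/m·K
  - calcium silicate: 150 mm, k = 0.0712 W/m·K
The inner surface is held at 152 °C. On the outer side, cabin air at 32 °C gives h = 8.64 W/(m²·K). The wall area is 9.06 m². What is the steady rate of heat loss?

Q ≈ 489 W

Using the resistance-network approach (series):
R_cast iron = L/(kA) = 0.0052/(50×9.06) = 1.148×10^-5 K/W
R_calcium silicate = L/(kA) = 0.15/(0.0712×9.06) = 0.2325 K/W
R_outer film = 1/(h_o·A) = 1/(8.64×9.06) = 0.01277 K/W
R_total = 0.2453 K/W
Q = ΔT / R_total = 120 / 0.2453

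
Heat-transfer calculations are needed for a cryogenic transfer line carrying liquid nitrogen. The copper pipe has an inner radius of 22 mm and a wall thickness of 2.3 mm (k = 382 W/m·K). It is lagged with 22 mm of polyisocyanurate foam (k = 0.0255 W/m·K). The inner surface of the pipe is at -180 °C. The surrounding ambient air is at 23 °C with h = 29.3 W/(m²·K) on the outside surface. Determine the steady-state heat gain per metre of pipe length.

q′ ≈ 49 W/m

Per-layer cylindrical resistances, series-summed:
R_copper pipe wall = ln(24.3/22)/(2π×382×1) = 4.143×10^-5 K/W
R_polyisocyanurate foam = ln(46.3/24.3)/(2π×0.0255×1) = 4.024 K/W
R_outer film = 1/(h_o·2πr_oL) = 1/(29.3×2π×0.0463×1) = 0.1173 K/W
R_total = 4.141 K/W
Q = ΔT/R_total = 203/4.141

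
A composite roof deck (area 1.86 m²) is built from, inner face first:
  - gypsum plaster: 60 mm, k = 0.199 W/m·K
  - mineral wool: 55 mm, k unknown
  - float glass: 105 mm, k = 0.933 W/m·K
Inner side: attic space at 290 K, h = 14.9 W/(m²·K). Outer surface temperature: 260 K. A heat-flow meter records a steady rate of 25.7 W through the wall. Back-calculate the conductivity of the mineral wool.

k ≈ 0.0325 W/(m·K)

Model the wall as resistances in series:
R_inner film = 1/(h_i·A) = 1/(14.9×1.86) = 0.03608 K/W
R_gypsum plaster = L/(kA) = 0.06/(0.199×1.86) = 0.1621 K/W
R_float glass = L/(kA) = 0.105/(0.933×1.86) = 0.06051 K/W
Sum of known resistances R_other = 0.2587 K/W
Total R = ΔT/Q = 30/25.7 = 1.167 K/W
R_mineral wool = R_total − R_other = 0.9086 K/W
k = L/(R·A) = 0.055/(0.9086×1.86)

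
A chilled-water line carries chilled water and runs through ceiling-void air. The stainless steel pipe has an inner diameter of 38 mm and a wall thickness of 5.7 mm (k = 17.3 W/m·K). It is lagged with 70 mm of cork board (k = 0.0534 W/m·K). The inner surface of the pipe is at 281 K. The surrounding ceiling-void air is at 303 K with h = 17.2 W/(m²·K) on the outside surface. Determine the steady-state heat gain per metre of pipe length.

Treating each annulus and film as a series resistance:
R_stainless steel pipe wall = ln(24.7/19)/(2π×17.3×1) = 0.002414 K/W
R_cork board = ln(94.7/24.7)/(2π×0.0534×1) = 4.005 K/W
R_outer film = 1/(h_o·2πr_oL) = 1/(17.2×2π×0.0947×1) = 0.09771 K/W
R_total = 4.106 K/W
Q = ΔT/R_total = 22/4.106

q′ ≈ 5.36 W/m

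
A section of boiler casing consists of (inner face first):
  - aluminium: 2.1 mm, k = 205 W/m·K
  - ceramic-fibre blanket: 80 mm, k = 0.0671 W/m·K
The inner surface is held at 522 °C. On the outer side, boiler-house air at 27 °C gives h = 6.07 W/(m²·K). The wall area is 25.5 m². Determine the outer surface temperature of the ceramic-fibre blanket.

T ≈ 87.1 °C

Thermal resistances in series:
R_aluminium = L/(kA) = 0.0021/(205×25.5) = 4.017×10^-7 K/W
R_ceramic-fibre blanket = L/(kA) = 0.08/(0.0671×25.5) = 0.04675 K/W
R_outer film = 1/(h_o·A) = 1/(6.07×25.5) = 0.006461 K/W
R_total = 0.05322 K/W;  Q = ΔT/R_total = 495/0.05322 = 9302 W
T_interface = T_inner − Q·ΣR(inner→interface) = 522 − 9300×0.04676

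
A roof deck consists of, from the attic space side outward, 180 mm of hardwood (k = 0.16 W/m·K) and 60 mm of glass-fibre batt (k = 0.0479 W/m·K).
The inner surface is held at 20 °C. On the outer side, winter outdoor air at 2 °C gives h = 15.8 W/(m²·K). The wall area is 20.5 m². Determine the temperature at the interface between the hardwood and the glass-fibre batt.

Treating each layer as a thermal resistance in series:
R_hardwood = L/(kA) = 0.18/(0.16×20.5) = 0.05488 K/W
R_glass-fibre batt = L/(kA) = 0.06/(0.0479×20.5) = 0.0611 K/W
R_outer film = 1/(h_o·A) = 1/(15.8×20.5) = 0.003087 K/W
R_total = 0.1191 K/W;  Q = ΔT/R_total = 18/0.1191 = 151.2 W
T_interface = T_inner − Q·ΣR(inner→interface) = 20 − 151×0.05488

T ≈ 11.7 °C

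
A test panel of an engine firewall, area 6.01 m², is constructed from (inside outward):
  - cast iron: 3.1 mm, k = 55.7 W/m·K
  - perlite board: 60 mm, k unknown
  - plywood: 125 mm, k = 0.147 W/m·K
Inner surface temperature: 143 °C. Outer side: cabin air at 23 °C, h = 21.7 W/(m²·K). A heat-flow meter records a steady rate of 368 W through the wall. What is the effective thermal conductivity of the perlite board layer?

Using the resistance-network approach (series):
R_cast iron = L/(kA) = 0.0031/(55.7×6.01) = 9.26×10^-6 K/W
R_plywood = L/(kA) = 0.125/(0.147×6.01) = 0.1415 K/W
R_outer film = 1/(h_o·A) = 1/(21.7×6.01) = 0.007668 K/W
Sum of known resistances R_other = 0.1492 K/W
Total R = ΔT/Q = 120/368 = 0.3261 K/W
R_perlite board = R_total − R_other = 0.1769 K/W
k = L/(R·A) = 0.06/(0.1769×6.01)

k ≈ 0.0564 W/(m·K)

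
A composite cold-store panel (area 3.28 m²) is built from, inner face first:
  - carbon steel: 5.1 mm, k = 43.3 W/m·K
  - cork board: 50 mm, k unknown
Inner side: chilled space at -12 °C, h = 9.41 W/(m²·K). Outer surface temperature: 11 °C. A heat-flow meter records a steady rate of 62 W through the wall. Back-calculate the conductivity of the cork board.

Using the resistance-network approach (series):
R_inner film = 1/(h_i·A) = 1/(9.41×3.28) = 0.0324 K/W
R_carbon steel = L/(kA) = 0.0051/(43.3×3.28) = 3.591×10^-5 K/W
Sum of known resistances R_other = 0.03244 K/W
Total R = ΔT/Q = 23/62 = 0.371 K/W
R_cork board = R_total − R_other = 0.3385 K/W
k = L/(R·A) = 0.05/(0.3385×3.28)

k ≈ 0.045 W/(m·K)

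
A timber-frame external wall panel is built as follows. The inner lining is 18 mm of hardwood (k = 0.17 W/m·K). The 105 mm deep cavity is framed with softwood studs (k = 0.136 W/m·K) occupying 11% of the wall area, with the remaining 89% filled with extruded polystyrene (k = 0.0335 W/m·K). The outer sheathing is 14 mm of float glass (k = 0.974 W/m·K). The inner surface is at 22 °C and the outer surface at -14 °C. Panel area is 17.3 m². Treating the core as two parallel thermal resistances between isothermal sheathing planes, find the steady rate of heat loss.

Q ≈ 253 W

Sheathing layers in series; stud and cavity paths in parallel between them.
R_inner = 0.018/(0.17×17.3) = 0.00612 K/W
R_stud  = 0.105/(0.136×0.11×17.3) = 0.4057 K/W
R_cav   = 0.105/(0.0335×0.89×17.3) = 0.2036 K/W
1/R_core = 1/R_stud + 1/R_cav → R_core = 0.1356 K/W
R_outer = 0.014/(0.974×17.3) = 8.309×10^-4 K/W
R_total = 0.1425 K/W
Q = ΔT/R_total = 36/0.1425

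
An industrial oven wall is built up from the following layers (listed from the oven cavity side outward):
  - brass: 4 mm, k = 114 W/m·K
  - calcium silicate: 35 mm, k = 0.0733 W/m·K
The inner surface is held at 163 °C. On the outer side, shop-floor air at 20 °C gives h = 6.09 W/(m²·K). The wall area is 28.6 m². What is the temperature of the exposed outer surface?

T ≈ 56.6 °C

Model the wall as resistances in series:
R_brass = L/(kA) = 0.004/(114×28.6) = 1.227×10^-6 K/W
R_calcium silicate = L/(kA) = 0.035/(0.0733×28.6) = 0.0167 K/W
R_outer film = 1/(h_o·A) = 1/(6.09×28.6) = 0.005741 K/W
R_total = 0.02244 K/W;  Q = ΔT/R_total = 143/0.02244 = 6373 W
T_interface = T_inner − Q·ΣR(inner→interface) = 163 − 6370×0.0167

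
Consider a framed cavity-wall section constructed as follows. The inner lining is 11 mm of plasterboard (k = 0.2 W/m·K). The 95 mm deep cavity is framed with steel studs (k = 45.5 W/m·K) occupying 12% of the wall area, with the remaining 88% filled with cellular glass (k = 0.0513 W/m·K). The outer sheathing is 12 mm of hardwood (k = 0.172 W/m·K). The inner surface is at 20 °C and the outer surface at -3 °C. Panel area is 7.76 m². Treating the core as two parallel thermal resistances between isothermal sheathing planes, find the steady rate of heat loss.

Q ≈ 1260 W

Sheathing layers in series; stud and cavity paths in parallel between them.
R_inner = 0.011/(0.2×7.76) = 0.007088 K/W
R_stud  = 0.095/(45.5×0.12×7.76) = 0.002242 K/W
R_cav   = 0.095/(0.0513×0.88×7.76) = 0.2712 K/W
1/R_core = 1/R_stud + 1/R_cav → R_core = 0.002224 K/W
R_outer = 0.012/(0.172×7.76) = 0.008991 K/W
R_total = 0.0183 K/W
Q = ΔT/R_total = 23/0.0183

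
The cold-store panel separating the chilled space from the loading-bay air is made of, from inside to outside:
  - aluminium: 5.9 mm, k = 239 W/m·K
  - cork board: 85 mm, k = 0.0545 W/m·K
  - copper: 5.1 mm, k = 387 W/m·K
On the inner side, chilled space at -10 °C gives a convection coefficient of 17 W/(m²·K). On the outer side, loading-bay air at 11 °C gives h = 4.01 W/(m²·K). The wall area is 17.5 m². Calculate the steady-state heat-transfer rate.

Q ≈ 197 W

Series thermal resistances:
R_inner film = 1/(h_i·A) = 1/(17×17.5) = 0.003361 K/W
R_aluminium = L/(kA) = 0.0059/(239×17.5) = 1.411×10^-6 K/W
R_cork board = L/(kA) = 0.085/(0.0545×17.5) = 0.08912 K/W
R_copper = L/(kA) = 0.0051/(387×17.5) = 7.53×10^-7 K/W
R_outer film = 1/(h_o·A) = 1/(4.01×17.5) = 0.01425 K/W
R_total = 0.1067 K/W
Q = ΔT / R_total = 21 / 0.1067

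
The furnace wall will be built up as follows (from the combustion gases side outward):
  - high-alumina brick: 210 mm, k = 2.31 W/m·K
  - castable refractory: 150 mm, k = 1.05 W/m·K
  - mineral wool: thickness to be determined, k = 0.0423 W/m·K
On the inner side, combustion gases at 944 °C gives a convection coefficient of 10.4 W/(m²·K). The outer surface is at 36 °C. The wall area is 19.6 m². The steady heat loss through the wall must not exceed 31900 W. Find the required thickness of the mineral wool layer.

L ≈ 9.64 mm

Using the resistance-network approach (series):
R_inner film = 1/(h_i·A) = 1/(10.4×19.6) = 0.004906 K/W
R_high-alumina brick = L/(kA) = 0.21/(2.31×19.6) = 0.004638 K/W
R_castable refractory = L/(kA) = 0.15/(1.05×19.6) = 0.007289 K/W
Sum of the known resistances R_other = 0.01683 K/W
Required total resistance R_tot = ΔT/Q_allow = 908/31900 = 0.02846 K/W
R_mineral wool = R_tot − R_other = 0.01163 K/W
L = R·k·A = 0.01163×0.0423×19.6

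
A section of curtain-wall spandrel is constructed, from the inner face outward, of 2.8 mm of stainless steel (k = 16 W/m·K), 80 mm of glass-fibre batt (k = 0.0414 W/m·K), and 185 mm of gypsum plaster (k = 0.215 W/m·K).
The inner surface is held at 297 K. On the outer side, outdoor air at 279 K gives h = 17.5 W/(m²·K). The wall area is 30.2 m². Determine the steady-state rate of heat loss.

Q ≈ 191 W

Treating each layer as a thermal resistance in series:
R_stainless steel = L/(kA) = 0.0028/(16×30.2) = 5.795×10^-6 K/W
R_glass-fibre batt = L/(kA) = 0.08/(0.0414×30.2) = 0.06399 K/W
R_gypsum plaster = L/(kA) = 0.185/(0.215×30.2) = 0.02849 K/W
R_outer film = 1/(h_o·A) = 1/(17.5×30.2) = 0.001892 K/W
R_total = 0.09438 K/W
Q = ΔT / R_total = 18 / 0.09438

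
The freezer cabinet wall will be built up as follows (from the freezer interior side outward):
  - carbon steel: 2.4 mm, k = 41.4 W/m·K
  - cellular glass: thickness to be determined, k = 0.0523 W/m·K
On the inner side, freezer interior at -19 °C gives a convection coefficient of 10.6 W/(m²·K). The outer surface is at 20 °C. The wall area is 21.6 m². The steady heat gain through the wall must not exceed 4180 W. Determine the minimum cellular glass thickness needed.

Model the wall as resistances in series:
R_inner film = 1/(h_i·A) = 1/(10.6×21.6) = 0.004368 K/W
R_carbon steel = L/(kA) = 0.0024/(41.4×21.6) = 2.684×10^-6 K/W
Sum of the known resistances R_other = 0.00437 K/W
Required total resistance R_tot = ΔT/Q_allow = 39/4180 = 0.00933 K/W
R_cellular glass = R_tot − R_other = 0.00496 K/W
L = R·k·A = 0.00496×0.0523×21.6

L ≈ 5.6 mm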